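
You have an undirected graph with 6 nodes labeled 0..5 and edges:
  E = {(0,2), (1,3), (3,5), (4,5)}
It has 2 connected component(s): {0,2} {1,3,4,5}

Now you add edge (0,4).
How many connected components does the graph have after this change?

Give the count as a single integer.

Initial component count: 2
Add (0,4): merges two components. Count decreases: 2 -> 1.
New component count: 1

Answer: 1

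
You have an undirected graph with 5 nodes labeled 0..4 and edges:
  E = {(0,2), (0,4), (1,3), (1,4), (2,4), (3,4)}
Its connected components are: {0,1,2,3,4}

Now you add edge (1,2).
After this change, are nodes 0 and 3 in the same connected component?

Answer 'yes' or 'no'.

Answer: yes

Derivation:
Initial components: {0,1,2,3,4}
Adding edge (1,2): both already in same component {0,1,2,3,4}. No change.
New components: {0,1,2,3,4}
Are 0 and 3 in the same component? yes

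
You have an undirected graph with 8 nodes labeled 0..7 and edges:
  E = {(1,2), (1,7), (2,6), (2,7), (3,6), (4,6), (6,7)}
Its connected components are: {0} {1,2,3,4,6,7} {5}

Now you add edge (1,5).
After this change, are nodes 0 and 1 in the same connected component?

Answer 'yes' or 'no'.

Answer: no

Derivation:
Initial components: {0} {1,2,3,4,6,7} {5}
Adding edge (1,5): merges {1,2,3,4,6,7} and {5}.
New components: {0} {1,2,3,4,5,6,7}
Are 0 and 1 in the same component? no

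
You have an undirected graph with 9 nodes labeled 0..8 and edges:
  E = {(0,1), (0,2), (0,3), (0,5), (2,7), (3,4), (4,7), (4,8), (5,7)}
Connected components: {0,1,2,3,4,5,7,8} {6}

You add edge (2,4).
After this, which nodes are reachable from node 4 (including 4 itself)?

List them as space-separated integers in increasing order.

Answer: 0 1 2 3 4 5 7 8

Derivation:
Before: nodes reachable from 4: {0,1,2,3,4,5,7,8}
Adding (2,4): both endpoints already in same component. Reachability from 4 unchanged.
After: nodes reachable from 4: {0,1,2,3,4,5,7,8}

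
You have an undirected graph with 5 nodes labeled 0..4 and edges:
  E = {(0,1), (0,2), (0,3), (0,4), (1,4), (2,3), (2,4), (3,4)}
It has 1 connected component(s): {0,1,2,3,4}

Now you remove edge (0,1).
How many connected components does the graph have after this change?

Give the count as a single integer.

Initial component count: 1
Remove (0,1): not a bridge. Count unchanged: 1.
  After removal, components: {0,1,2,3,4}
New component count: 1

Answer: 1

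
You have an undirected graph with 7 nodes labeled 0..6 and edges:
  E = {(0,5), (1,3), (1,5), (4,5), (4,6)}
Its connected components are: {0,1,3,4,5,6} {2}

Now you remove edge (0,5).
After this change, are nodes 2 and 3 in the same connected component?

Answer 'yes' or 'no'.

Answer: no

Derivation:
Initial components: {0,1,3,4,5,6} {2}
Removing edge (0,5): it was a bridge — component count 2 -> 3.
New components: {0} {1,3,4,5,6} {2}
Are 2 and 3 in the same component? no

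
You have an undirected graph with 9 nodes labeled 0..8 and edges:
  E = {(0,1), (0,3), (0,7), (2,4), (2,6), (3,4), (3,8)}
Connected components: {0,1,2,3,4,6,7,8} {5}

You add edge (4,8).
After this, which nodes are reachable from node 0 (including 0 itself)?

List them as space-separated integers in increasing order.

Answer: 0 1 2 3 4 6 7 8

Derivation:
Before: nodes reachable from 0: {0,1,2,3,4,6,7,8}
Adding (4,8): both endpoints already in same component. Reachability from 0 unchanged.
After: nodes reachable from 0: {0,1,2,3,4,6,7,8}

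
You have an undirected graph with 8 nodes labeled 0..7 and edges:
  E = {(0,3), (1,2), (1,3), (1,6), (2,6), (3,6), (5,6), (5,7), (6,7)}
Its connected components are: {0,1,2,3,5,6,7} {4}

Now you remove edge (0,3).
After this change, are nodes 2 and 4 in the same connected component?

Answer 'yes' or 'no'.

Answer: no

Derivation:
Initial components: {0,1,2,3,5,6,7} {4}
Removing edge (0,3): it was a bridge — component count 2 -> 3.
New components: {0} {1,2,3,5,6,7} {4}
Are 2 and 4 in the same component? no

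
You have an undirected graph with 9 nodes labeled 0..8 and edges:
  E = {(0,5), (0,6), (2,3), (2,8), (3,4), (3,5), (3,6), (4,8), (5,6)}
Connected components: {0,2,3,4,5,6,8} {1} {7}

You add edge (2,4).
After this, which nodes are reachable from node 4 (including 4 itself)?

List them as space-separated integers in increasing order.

Answer: 0 2 3 4 5 6 8

Derivation:
Before: nodes reachable from 4: {0,2,3,4,5,6,8}
Adding (2,4): both endpoints already in same component. Reachability from 4 unchanged.
After: nodes reachable from 4: {0,2,3,4,5,6,8}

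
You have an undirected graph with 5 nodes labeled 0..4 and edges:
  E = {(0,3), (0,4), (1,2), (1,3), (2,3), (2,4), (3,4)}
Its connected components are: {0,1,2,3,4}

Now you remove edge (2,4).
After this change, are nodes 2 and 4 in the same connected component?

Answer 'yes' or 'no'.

Answer: yes

Derivation:
Initial components: {0,1,2,3,4}
Removing edge (2,4): not a bridge — component count unchanged at 1.
New components: {0,1,2,3,4}
Are 2 and 4 in the same component? yes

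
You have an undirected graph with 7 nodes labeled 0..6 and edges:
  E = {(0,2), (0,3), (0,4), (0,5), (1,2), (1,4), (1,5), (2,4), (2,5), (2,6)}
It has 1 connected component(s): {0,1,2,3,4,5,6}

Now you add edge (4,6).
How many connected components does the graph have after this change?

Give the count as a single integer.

Answer: 1

Derivation:
Initial component count: 1
Add (4,6): endpoints already in same component. Count unchanged: 1.
New component count: 1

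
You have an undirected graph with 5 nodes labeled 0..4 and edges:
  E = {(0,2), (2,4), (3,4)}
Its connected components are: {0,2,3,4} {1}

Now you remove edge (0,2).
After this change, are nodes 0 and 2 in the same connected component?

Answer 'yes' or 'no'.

Answer: no

Derivation:
Initial components: {0,2,3,4} {1}
Removing edge (0,2): it was a bridge — component count 2 -> 3.
New components: {0} {1} {2,3,4}
Are 0 and 2 in the same component? no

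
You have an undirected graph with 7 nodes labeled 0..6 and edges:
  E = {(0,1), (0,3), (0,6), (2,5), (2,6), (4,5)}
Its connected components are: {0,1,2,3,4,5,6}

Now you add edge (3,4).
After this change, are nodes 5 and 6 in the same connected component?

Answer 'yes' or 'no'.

Initial components: {0,1,2,3,4,5,6}
Adding edge (3,4): both already in same component {0,1,2,3,4,5,6}. No change.
New components: {0,1,2,3,4,5,6}
Are 5 and 6 in the same component? yes

Answer: yes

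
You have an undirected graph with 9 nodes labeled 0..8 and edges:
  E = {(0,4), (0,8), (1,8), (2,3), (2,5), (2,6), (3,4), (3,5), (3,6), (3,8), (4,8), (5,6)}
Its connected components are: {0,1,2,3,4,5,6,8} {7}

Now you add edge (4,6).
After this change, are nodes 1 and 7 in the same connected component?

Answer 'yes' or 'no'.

Initial components: {0,1,2,3,4,5,6,8} {7}
Adding edge (4,6): both already in same component {0,1,2,3,4,5,6,8}. No change.
New components: {0,1,2,3,4,5,6,8} {7}
Are 1 and 7 in the same component? no

Answer: no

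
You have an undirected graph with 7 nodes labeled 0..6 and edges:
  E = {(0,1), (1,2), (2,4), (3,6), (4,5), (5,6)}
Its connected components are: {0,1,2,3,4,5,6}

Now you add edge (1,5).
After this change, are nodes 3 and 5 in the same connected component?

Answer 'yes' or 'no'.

Initial components: {0,1,2,3,4,5,6}
Adding edge (1,5): both already in same component {0,1,2,3,4,5,6}. No change.
New components: {0,1,2,3,4,5,6}
Are 3 and 5 in the same component? yes

Answer: yes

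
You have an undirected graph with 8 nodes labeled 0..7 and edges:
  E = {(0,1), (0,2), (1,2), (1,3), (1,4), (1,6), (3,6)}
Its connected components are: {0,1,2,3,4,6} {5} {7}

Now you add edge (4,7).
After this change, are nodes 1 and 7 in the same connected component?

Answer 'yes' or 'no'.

Answer: yes

Derivation:
Initial components: {0,1,2,3,4,6} {5} {7}
Adding edge (4,7): merges {0,1,2,3,4,6} and {7}.
New components: {0,1,2,3,4,6,7} {5}
Are 1 and 7 in the same component? yes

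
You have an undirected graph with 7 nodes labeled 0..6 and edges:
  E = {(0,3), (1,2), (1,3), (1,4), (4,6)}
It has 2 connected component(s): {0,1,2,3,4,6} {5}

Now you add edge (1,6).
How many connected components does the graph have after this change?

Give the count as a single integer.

Answer: 2

Derivation:
Initial component count: 2
Add (1,6): endpoints already in same component. Count unchanged: 2.
New component count: 2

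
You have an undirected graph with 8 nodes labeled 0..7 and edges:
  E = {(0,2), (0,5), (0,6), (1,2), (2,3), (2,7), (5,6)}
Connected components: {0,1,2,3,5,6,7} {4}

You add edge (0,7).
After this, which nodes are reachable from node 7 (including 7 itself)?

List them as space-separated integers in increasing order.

Answer: 0 1 2 3 5 6 7

Derivation:
Before: nodes reachable from 7: {0,1,2,3,5,6,7}
Adding (0,7): both endpoints already in same component. Reachability from 7 unchanged.
After: nodes reachable from 7: {0,1,2,3,5,6,7}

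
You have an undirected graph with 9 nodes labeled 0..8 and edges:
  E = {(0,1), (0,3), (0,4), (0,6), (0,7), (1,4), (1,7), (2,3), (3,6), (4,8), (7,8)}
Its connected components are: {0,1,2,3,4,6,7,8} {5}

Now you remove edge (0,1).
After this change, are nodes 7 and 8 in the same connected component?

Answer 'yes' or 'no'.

Answer: yes

Derivation:
Initial components: {0,1,2,3,4,6,7,8} {5}
Removing edge (0,1): not a bridge — component count unchanged at 2.
New components: {0,1,2,3,4,6,7,8} {5}
Are 7 and 8 in the same component? yes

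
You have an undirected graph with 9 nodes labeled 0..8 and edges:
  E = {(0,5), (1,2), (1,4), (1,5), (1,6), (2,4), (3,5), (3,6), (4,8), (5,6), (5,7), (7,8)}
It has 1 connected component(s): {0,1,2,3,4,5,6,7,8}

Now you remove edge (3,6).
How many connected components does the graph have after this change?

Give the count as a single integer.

Initial component count: 1
Remove (3,6): not a bridge. Count unchanged: 1.
  After removal, components: {0,1,2,3,4,5,6,7,8}
New component count: 1

Answer: 1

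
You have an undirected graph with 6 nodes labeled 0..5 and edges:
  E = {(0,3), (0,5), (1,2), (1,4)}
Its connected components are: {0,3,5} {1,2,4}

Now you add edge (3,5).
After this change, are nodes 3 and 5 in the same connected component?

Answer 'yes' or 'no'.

Answer: yes

Derivation:
Initial components: {0,3,5} {1,2,4}
Adding edge (3,5): both already in same component {0,3,5}. No change.
New components: {0,3,5} {1,2,4}
Are 3 and 5 in the same component? yes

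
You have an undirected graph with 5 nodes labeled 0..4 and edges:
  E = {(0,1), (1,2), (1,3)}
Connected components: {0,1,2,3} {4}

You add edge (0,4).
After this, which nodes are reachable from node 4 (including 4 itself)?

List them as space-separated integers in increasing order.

Before: nodes reachable from 4: {4}
Adding (0,4): merges 4's component with another. Reachability grows.
After: nodes reachable from 4: {0,1,2,3,4}

Answer: 0 1 2 3 4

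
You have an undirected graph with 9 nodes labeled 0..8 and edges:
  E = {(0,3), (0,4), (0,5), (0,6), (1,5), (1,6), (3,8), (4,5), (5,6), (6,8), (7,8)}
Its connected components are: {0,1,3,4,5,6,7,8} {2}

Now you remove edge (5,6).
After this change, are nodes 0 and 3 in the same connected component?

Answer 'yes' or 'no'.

Answer: yes

Derivation:
Initial components: {0,1,3,4,5,6,7,8} {2}
Removing edge (5,6): not a bridge — component count unchanged at 2.
New components: {0,1,3,4,5,6,7,8} {2}
Are 0 and 3 in the same component? yes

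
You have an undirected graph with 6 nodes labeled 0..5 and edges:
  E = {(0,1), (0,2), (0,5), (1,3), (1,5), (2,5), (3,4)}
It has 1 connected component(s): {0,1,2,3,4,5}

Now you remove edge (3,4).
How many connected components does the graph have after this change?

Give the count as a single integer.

Initial component count: 1
Remove (3,4): it was a bridge. Count increases: 1 -> 2.
  After removal, components: {0,1,2,3,5} {4}
New component count: 2

Answer: 2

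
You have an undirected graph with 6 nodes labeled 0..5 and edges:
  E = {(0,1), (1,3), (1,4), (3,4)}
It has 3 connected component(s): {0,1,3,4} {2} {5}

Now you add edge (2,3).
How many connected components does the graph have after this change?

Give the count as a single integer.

Answer: 2

Derivation:
Initial component count: 3
Add (2,3): merges two components. Count decreases: 3 -> 2.
New component count: 2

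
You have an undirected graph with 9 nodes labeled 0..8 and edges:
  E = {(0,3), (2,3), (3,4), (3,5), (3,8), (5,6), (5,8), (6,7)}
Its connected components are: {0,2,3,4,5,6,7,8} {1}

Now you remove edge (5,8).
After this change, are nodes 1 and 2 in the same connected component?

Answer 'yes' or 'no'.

Initial components: {0,2,3,4,5,6,7,8} {1}
Removing edge (5,8): not a bridge — component count unchanged at 2.
New components: {0,2,3,4,5,6,7,8} {1}
Are 1 and 2 in the same component? no

Answer: no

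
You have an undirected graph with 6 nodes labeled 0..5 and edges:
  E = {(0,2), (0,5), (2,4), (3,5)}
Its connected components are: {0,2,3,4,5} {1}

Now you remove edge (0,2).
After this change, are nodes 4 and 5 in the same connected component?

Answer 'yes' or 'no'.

Initial components: {0,2,3,4,5} {1}
Removing edge (0,2): it was a bridge — component count 2 -> 3.
New components: {0,3,5} {1} {2,4}
Are 4 and 5 in the same component? no

Answer: no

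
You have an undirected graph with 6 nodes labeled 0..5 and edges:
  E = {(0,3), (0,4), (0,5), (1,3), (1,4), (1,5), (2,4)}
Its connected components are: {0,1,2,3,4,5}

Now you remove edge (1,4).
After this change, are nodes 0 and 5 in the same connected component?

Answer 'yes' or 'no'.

Initial components: {0,1,2,3,4,5}
Removing edge (1,4): not a bridge — component count unchanged at 1.
New components: {0,1,2,3,4,5}
Are 0 and 5 in the same component? yes

Answer: yes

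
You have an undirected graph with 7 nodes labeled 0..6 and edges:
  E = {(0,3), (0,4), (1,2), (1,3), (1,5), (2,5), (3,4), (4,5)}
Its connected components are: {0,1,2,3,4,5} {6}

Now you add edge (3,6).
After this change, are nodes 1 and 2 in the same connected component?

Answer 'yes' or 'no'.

Answer: yes

Derivation:
Initial components: {0,1,2,3,4,5} {6}
Adding edge (3,6): merges {0,1,2,3,4,5} and {6}.
New components: {0,1,2,3,4,5,6}
Are 1 and 2 in the same component? yes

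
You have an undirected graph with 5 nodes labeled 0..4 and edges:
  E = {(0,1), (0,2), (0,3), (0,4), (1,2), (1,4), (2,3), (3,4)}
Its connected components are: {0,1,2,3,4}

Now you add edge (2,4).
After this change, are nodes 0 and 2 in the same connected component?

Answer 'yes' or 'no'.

Initial components: {0,1,2,3,4}
Adding edge (2,4): both already in same component {0,1,2,3,4}. No change.
New components: {0,1,2,3,4}
Are 0 and 2 in the same component? yes

Answer: yes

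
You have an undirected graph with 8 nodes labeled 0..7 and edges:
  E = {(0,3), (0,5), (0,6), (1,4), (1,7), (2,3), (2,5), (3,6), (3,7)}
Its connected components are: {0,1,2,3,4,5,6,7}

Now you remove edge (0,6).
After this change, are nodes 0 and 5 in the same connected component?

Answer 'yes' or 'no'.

Answer: yes

Derivation:
Initial components: {0,1,2,3,4,5,6,7}
Removing edge (0,6): not a bridge — component count unchanged at 1.
New components: {0,1,2,3,4,5,6,7}
Are 0 and 5 in the same component? yes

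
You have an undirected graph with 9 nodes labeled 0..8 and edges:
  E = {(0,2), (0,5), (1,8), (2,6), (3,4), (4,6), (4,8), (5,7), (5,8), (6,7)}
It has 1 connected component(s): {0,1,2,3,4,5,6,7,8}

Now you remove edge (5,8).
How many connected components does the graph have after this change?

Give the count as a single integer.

Initial component count: 1
Remove (5,8): not a bridge. Count unchanged: 1.
  After removal, components: {0,1,2,3,4,5,6,7,8}
New component count: 1

Answer: 1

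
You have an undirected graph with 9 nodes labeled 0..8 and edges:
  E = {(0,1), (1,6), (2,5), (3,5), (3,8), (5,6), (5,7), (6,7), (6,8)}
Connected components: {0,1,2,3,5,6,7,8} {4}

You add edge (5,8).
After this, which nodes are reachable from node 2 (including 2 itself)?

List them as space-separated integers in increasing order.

Before: nodes reachable from 2: {0,1,2,3,5,6,7,8}
Adding (5,8): both endpoints already in same component. Reachability from 2 unchanged.
After: nodes reachable from 2: {0,1,2,3,5,6,7,8}

Answer: 0 1 2 3 5 6 7 8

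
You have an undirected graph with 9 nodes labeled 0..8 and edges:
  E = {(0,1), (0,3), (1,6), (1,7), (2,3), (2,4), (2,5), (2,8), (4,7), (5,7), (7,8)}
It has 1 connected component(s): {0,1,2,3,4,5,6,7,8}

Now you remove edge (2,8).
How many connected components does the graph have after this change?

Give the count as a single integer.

Initial component count: 1
Remove (2,8): not a bridge. Count unchanged: 1.
  After removal, components: {0,1,2,3,4,5,6,7,8}
New component count: 1

Answer: 1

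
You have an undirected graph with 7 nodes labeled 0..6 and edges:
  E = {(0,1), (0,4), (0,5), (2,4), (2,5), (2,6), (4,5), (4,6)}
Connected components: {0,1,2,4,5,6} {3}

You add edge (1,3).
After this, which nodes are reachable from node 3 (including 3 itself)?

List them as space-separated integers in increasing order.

Answer: 0 1 2 3 4 5 6

Derivation:
Before: nodes reachable from 3: {3}
Adding (1,3): merges 3's component with another. Reachability grows.
After: nodes reachable from 3: {0,1,2,3,4,5,6}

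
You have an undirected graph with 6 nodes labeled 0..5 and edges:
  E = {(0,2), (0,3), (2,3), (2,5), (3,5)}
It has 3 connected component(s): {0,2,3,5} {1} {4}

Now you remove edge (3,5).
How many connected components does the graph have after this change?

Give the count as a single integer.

Initial component count: 3
Remove (3,5): not a bridge. Count unchanged: 3.
  After removal, components: {0,2,3,5} {1} {4}
New component count: 3

Answer: 3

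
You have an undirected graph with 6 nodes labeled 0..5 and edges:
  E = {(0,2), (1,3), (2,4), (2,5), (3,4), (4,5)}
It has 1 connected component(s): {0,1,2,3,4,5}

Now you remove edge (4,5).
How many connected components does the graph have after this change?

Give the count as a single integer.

Initial component count: 1
Remove (4,5): not a bridge. Count unchanged: 1.
  After removal, components: {0,1,2,3,4,5}
New component count: 1

Answer: 1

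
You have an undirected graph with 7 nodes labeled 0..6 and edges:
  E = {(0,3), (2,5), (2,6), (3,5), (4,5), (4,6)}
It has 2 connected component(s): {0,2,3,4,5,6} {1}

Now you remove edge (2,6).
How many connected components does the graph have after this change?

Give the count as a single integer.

Initial component count: 2
Remove (2,6): not a bridge. Count unchanged: 2.
  After removal, components: {0,2,3,4,5,6} {1}
New component count: 2

Answer: 2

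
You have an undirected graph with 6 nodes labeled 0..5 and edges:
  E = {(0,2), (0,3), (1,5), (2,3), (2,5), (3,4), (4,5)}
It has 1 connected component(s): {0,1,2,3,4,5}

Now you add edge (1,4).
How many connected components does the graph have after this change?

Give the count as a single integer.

Answer: 1

Derivation:
Initial component count: 1
Add (1,4): endpoints already in same component. Count unchanged: 1.
New component count: 1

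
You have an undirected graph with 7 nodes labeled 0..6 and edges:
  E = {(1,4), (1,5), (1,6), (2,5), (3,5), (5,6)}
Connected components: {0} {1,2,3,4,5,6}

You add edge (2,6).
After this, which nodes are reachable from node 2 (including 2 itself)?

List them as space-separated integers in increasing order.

Answer: 1 2 3 4 5 6

Derivation:
Before: nodes reachable from 2: {1,2,3,4,5,6}
Adding (2,6): both endpoints already in same component. Reachability from 2 unchanged.
After: nodes reachable from 2: {1,2,3,4,5,6}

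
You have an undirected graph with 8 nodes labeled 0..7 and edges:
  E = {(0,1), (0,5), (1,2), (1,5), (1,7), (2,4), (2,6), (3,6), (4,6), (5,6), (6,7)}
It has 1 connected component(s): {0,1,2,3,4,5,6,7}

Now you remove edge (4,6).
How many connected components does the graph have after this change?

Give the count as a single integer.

Answer: 1

Derivation:
Initial component count: 1
Remove (4,6): not a bridge. Count unchanged: 1.
  After removal, components: {0,1,2,3,4,5,6,7}
New component count: 1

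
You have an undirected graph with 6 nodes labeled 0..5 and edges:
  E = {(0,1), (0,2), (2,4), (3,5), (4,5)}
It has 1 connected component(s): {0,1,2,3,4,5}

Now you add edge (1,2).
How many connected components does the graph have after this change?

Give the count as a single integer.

Answer: 1

Derivation:
Initial component count: 1
Add (1,2): endpoints already in same component. Count unchanged: 1.
New component count: 1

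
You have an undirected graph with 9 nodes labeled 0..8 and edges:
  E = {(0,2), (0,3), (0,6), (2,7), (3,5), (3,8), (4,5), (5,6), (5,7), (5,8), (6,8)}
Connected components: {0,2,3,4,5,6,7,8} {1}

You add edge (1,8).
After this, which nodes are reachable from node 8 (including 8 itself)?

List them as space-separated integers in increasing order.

Before: nodes reachable from 8: {0,2,3,4,5,6,7,8}
Adding (1,8): merges 8's component with another. Reachability grows.
After: nodes reachable from 8: {0,1,2,3,4,5,6,7,8}

Answer: 0 1 2 3 4 5 6 7 8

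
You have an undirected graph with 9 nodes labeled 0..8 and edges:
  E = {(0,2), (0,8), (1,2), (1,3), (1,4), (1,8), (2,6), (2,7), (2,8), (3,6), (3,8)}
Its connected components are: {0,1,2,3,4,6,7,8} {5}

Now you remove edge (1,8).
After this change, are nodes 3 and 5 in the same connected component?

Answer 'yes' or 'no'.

Answer: no

Derivation:
Initial components: {0,1,2,3,4,6,7,8} {5}
Removing edge (1,8): not a bridge — component count unchanged at 2.
New components: {0,1,2,3,4,6,7,8} {5}
Are 3 and 5 in the same component? no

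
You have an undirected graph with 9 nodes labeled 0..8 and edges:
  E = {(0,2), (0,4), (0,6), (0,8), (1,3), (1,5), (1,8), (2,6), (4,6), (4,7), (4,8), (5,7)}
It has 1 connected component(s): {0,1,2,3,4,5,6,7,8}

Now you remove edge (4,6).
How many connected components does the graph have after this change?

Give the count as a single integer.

Answer: 1

Derivation:
Initial component count: 1
Remove (4,6): not a bridge. Count unchanged: 1.
  After removal, components: {0,1,2,3,4,5,6,7,8}
New component count: 1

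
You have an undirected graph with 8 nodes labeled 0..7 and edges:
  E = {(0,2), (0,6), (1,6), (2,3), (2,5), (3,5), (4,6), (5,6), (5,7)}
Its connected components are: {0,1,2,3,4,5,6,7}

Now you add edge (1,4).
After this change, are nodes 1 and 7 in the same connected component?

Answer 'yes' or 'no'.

Answer: yes

Derivation:
Initial components: {0,1,2,3,4,5,6,7}
Adding edge (1,4): both already in same component {0,1,2,3,4,5,6,7}. No change.
New components: {0,1,2,3,4,5,6,7}
Are 1 and 7 in the same component? yes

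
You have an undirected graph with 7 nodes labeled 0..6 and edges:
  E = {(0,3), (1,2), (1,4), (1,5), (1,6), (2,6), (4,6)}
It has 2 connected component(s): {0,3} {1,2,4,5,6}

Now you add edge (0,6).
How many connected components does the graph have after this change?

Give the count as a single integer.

Answer: 1

Derivation:
Initial component count: 2
Add (0,6): merges two components. Count decreases: 2 -> 1.
New component count: 1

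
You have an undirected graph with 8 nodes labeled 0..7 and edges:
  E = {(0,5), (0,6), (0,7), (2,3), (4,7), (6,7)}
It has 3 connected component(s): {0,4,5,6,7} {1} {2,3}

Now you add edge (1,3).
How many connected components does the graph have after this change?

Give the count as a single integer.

Answer: 2

Derivation:
Initial component count: 3
Add (1,3): merges two components. Count decreases: 3 -> 2.
New component count: 2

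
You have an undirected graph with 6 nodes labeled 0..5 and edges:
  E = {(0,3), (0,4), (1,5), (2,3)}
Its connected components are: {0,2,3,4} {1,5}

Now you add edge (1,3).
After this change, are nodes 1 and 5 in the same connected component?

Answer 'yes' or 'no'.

Answer: yes

Derivation:
Initial components: {0,2,3,4} {1,5}
Adding edge (1,3): merges {1,5} and {0,2,3,4}.
New components: {0,1,2,3,4,5}
Are 1 and 5 in the same component? yes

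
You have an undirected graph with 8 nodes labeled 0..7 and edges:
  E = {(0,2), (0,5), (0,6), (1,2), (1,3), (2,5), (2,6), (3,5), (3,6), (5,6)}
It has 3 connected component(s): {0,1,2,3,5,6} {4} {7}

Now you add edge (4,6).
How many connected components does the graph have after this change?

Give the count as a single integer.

Initial component count: 3
Add (4,6): merges two components. Count decreases: 3 -> 2.
New component count: 2

Answer: 2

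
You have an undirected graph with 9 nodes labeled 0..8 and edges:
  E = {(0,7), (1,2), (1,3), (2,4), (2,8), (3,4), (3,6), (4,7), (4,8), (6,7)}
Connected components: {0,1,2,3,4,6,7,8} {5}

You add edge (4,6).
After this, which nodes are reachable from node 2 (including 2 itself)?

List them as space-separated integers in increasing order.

Answer: 0 1 2 3 4 6 7 8

Derivation:
Before: nodes reachable from 2: {0,1,2,3,4,6,7,8}
Adding (4,6): both endpoints already in same component. Reachability from 2 unchanged.
After: nodes reachable from 2: {0,1,2,3,4,6,7,8}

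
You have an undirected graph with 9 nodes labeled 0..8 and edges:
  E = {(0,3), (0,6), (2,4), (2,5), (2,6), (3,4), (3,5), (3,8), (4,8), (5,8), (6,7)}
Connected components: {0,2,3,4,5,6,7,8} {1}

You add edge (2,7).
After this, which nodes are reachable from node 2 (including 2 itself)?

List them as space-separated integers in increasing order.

Before: nodes reachable from 2: {0,2,3,4,5,6,7,8}
Adding (2,7): both endpoints already in same component. Reachability from 2 unchanged.
After: nodes reachable from 2: {0,2,3,4,5,6,7,8}

Answer: 0 2 3 4 5 6 7 8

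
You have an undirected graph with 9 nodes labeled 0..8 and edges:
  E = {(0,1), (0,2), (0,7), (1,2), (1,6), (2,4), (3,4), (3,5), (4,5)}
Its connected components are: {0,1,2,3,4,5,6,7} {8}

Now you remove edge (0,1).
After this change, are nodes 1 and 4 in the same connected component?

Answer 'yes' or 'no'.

Answer: yes

Derivation:
Initial components: {0,1,2,3,4,5,6,7} {8}
Removing edge (0,1): not a bridge — component count unchanged at 2.
New components: {0,1,2,3,4,5,6,7} {8}
Are 1 and 4 in the same component? yes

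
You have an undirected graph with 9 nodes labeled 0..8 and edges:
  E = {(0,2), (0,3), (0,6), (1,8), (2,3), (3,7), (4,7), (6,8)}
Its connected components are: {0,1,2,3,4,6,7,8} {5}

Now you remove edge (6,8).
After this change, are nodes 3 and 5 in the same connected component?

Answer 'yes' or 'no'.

Answer: no

Derivation:
Initial components: {0,1,2,3,4,6,7,8} {5}
Removing edge (6,8): it was a bridge — component count 2 -> 3.
New components: {0,2,3,4,6,7} {1,8} {5}
Are 3 and 5 in the same component? no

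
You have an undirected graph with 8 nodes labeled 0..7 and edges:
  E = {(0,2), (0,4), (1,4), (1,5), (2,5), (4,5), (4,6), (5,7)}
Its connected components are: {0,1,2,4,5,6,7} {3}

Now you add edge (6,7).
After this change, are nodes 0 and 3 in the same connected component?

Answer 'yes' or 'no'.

Answer: no

Derivation:
Initial components: {0,1,2,4,5,6,7} {3}
Adding edge (6,7): both already in same component {0,1,2,4,5,6,7}. No change.
New components: {0,1,2,4,5,6,7} {3}
Are 0 and 3 in the same component? no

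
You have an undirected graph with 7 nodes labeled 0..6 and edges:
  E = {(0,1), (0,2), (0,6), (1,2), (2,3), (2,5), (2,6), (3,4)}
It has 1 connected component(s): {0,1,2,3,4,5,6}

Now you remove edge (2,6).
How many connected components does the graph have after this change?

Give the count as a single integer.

Initial component count: 1
Remove (2,6): not a bridge. Count unchanged: 1.
  After removal, components: {0,1,2,3,4,5,6}
New component count: 1

Answer: 1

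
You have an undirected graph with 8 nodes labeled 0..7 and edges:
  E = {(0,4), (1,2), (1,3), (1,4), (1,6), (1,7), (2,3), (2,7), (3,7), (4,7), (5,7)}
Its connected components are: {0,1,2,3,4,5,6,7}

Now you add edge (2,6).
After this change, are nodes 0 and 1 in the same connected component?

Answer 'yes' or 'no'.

Initial components: {0,1,2,3,4,5,6,7}
Adding edge (2,6): both already in same component {0,1,2,3,4,5,6,7}. No change.
New components: {0,1,2,3,4,5,6,7}
Are 0 and 1 in the same component? yes

Answer: yes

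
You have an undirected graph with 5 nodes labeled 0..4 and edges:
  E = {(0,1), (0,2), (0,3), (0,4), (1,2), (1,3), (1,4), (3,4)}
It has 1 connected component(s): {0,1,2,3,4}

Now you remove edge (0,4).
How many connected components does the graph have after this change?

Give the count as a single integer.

Initial component count: 1
Remove (0,4): not a bridge. Count unchanged: 1.
  After removal, components: {0,1,2,3,4}
New component count: 1

Answer: 1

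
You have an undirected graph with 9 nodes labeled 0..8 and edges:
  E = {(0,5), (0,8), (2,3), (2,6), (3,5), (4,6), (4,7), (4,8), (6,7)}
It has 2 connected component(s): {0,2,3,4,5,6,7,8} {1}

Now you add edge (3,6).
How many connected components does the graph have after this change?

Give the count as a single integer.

Answer: 2

Derivation:
Initial component count: 2
Add (3,6): endpoints already in same component. Count unchanged: 2.
New component count: 2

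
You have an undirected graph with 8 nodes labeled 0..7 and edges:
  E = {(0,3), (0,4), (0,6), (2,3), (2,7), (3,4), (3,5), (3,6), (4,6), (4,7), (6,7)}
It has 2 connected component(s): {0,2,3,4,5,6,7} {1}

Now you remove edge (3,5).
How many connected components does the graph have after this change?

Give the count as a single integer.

Initial component count: 2
Remove (3,5): it was a bridge. Count increases: 2 -> 3.
  After removal, components: {0,2,3,4,6,7} {1} {5}
New component count: 3

Answer: 3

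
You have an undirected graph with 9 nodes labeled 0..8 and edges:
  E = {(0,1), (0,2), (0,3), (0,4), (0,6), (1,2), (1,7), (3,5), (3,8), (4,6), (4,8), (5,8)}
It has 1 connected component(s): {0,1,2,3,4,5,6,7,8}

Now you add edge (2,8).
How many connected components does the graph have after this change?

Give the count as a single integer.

Initial component count: 1
Add (2,8): endpoints already in same component. Count unchanged: 1.
New component count: 1

Answer: 1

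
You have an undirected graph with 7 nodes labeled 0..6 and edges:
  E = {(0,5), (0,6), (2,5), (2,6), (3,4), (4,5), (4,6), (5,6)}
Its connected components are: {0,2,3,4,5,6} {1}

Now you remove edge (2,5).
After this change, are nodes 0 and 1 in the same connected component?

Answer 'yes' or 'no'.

Initial components: {0,2,3,4,5,6} {1}
Removing edge (2,5): not a bridge — component count unchanged at 2.
New components: {0,2,3,4,5,6} {1}
Are 0 and 1 in the same component? no

Answer: no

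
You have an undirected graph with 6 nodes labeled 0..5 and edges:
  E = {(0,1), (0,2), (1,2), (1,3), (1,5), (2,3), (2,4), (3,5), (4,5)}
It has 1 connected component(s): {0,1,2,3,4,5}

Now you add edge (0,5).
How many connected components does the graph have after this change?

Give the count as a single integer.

Answer: 1

Derivation:
Initial component count: 1
Add (0,5): endpoints already in same component. Count unchanged: 1.
New component count: 1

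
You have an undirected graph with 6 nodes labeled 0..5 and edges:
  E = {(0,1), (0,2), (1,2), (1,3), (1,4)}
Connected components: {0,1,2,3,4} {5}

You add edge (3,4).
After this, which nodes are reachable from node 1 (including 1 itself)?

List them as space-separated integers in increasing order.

Answer: 0 1 2 3 4

Derivation:
Before: nodes reachable from 1: {0,1,2,3,4}
Adding (3,4): both endpoints already in same component. Reachability from 1 unchanged.
After: nodes reachable from 1: {0,1,2,3,4}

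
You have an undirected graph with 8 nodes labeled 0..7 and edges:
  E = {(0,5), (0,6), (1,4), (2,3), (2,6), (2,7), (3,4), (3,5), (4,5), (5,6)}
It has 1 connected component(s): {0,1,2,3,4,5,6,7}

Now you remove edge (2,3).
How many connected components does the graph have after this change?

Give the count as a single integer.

Initial component count: 1
Remove (2,3): not a bridge. Count unchanged: 1.
  After removal, components: {0,1,2,3,4,5,6,7}
New component count: 1

Answer: 1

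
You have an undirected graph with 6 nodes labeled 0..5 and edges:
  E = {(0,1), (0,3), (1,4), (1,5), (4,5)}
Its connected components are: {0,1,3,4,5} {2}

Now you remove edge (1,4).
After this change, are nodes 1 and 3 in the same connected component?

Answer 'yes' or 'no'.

Answer: yes

Derivation:
Initial components: {0,1,3,4,5} {2}
Removing edge (1,4): not a bridge — component count unchanged at 2.
New components: {0,1,3,4,5} {2}
Are 1 and 3 in the same component? yes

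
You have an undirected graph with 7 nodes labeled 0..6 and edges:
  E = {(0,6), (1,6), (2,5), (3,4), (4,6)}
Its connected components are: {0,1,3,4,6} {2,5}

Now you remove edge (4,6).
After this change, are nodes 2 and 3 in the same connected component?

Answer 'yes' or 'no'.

Answer: no

Derivation:
Initial components: {0,1,3,4,6} {2,5}
Removing edge (4,6): it was a bridge — component count 2 -> 3.
New components: {0,1,6} {2,5} {3,4}
Are 2 and 3 in the same component? no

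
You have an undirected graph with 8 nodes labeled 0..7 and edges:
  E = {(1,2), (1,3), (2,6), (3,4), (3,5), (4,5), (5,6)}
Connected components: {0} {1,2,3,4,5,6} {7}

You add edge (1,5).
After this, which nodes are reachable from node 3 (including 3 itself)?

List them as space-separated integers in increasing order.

Before: nodes reachable from 3: {1,2,3,4,5,6}
Adding (1,5): both endpoints already in same component. Reachability from 3 unchanged.
After: nodes reachable from 3: {1,2,3,4,5,6}

Answer: 1 2 3 4 5 6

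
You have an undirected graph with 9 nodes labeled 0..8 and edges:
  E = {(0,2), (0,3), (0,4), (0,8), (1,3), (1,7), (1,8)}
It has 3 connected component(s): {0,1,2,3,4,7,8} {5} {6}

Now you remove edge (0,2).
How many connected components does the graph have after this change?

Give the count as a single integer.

Initial component count: 3
Remove (0,2): it was a bridge. Count increases: 3 -> 4.
  After removal, components: {0,1,3,4,7,8} {2} {5} {6}
New component count: 4

Answer: 4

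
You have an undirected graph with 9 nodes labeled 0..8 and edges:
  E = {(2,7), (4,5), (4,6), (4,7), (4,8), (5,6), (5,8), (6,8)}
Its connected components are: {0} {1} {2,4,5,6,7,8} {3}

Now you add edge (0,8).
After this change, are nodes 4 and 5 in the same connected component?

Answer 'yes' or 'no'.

Answer: yes

Derivation:
Initial components: {0} {1} {2,4,5,6,7,8} {3}
Adding edge (0,8): merges {0} and {2,4,5,6,7,8}.
New components: {0,2,4,5,6,7,8} {1} {3}
Are 4 and 5 in the same component? yes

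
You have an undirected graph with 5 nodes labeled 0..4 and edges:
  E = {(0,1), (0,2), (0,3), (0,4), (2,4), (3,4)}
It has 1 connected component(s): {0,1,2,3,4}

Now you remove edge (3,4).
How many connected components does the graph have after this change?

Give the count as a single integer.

Answer: 1

Derivation:
Initial component count: 1
Remove (3,4): not a bridge. Count unchanged: 1.
  After removal, components: {0,1,2,3,4}
New component count: 1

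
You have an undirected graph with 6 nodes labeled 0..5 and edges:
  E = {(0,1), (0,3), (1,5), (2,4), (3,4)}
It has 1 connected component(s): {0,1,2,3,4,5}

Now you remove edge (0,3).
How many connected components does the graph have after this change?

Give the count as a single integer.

Answer: 2

Derivation:
Initial component count: 1
Remove (0,3): it was a bridge. Count increases: 1 -> 2.
  After removal, components: {0,1,5} {2,3,4}
New component count: 2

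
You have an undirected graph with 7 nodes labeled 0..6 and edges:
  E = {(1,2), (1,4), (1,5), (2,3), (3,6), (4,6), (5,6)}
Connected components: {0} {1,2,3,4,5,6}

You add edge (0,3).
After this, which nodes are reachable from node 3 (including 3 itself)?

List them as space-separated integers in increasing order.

Answer: 0 1 2 3 4 5 6

Derivation:
Before: nodes reachable from 3: {1,2,3,4,5,6}
Adding (0,3): merges 3's component with another. Reachability grows.
After: nodes reachable from 3: {0,1,2,3,4,5,6}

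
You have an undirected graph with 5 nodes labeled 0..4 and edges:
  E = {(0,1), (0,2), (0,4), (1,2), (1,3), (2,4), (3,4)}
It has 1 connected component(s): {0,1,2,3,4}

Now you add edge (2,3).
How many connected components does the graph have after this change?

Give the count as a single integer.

Answer: 1

Derivation:
Initial component count: 1
Add (2,3): endpoints already in same component. Count unchanged: 1.
New component count: 1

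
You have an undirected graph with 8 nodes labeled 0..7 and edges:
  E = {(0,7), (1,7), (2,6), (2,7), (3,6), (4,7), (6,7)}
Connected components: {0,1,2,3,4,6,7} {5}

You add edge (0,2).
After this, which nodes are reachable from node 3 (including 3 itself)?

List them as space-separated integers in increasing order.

Answer: 0 1 2 3 4 6 7

Derivation:
Before: nodes reachable from 3: {0,1,2,3,4,6,7}
Adding (0,2): both endpoints already in same component. Reachability from 3 unchanged.
After: nodes reachable from 3: {0,1,2,3,4,6,7}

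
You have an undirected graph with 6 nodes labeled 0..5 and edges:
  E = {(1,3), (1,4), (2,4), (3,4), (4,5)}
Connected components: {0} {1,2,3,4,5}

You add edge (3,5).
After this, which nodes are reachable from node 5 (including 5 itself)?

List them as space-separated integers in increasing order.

Before: nodes reachable from 5: {1,2,3,4,5}
Adding (3,5): both endpoints already in same component. Reachability from 5 unchanged.
After: nodes reachable from 5: {1,2,3,4,5}

Answer: 1 2 3 4 5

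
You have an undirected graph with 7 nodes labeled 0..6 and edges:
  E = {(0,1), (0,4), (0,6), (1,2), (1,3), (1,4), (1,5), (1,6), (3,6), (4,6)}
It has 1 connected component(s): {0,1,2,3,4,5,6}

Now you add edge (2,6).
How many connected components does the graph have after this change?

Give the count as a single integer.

Answer: 1

Derivation:
Initial component count: 1
Add (2,6): endpoints already in same component. Count unchanged: 1.
New component count: 1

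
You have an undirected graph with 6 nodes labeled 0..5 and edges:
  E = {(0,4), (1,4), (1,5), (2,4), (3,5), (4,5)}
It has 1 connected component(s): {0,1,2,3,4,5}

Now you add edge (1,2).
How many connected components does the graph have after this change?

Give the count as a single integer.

Answer: 1

Derivation:
Initial component count: 1
Add (1,2): endpoints already in same component. Count unchanged: 1.
New component count: 1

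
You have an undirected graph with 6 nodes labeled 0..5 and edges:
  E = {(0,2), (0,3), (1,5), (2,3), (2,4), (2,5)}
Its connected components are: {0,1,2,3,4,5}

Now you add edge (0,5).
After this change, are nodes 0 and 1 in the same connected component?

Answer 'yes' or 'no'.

Initial components: {0,1,2,3,4,5}
Adding edge (0,5): both already in same component {0,1,2,3,4,5}. No change.
New components: {0,1,2,3,4,5}
Are 0 and 1 in the same component? yes

Answer: yes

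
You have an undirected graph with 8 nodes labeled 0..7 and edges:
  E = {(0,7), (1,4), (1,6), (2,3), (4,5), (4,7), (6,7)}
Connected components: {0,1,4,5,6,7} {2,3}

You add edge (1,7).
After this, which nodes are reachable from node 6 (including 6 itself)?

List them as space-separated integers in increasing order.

Before: nodes reachable from 6: {0,1,4,5,6,7}
Adding (1,7): both endpoints already in same component. Reachability from 6 unchanged.
After: nodes reachable from 6: {0,1,4,5,6,7}

Answer: 0 1 4 5 6 7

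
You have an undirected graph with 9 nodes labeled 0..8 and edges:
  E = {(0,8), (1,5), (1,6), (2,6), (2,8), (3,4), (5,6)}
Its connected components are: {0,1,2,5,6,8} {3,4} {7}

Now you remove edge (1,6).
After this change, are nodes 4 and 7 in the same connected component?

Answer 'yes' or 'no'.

Answer: no

Derivation:
Initial components: {0,1,2,5,6,8} {3,4} {7}
Removing edge (1,6): not a bridge — component count unchanged at 3.
New components: {0,1,2,5,6,8} {3,4} {7}
Are 4 and 7 in the same component? no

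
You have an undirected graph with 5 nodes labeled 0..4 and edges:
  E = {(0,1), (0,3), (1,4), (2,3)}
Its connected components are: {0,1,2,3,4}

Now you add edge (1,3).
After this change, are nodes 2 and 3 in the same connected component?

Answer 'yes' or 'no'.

Initial components: {0,1,2,3,4}
Adding edge (1,3): both already in same component {0,1,2,3,4}. No change.
New components: {0,1,2,3,4}
Are 2 and 3 in the same component? yes

Answer: yes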